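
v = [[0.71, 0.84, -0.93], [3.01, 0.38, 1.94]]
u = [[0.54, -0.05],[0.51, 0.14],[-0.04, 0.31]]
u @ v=[[0.23, 0.43, -0.60], [0.78, 0.48, -0.20], [0.9, 0.08, 0.64]]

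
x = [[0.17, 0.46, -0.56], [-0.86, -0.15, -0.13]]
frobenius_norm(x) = 1.15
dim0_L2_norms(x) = [0.88, 0.48, 0.57]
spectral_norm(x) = 0.92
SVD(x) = [[-0.44, 0.90],[0.90, 0.44]] @ diag([0.9208671497480854, 0.6964938567674792]) @ [[-0.92, -0.36, 0.14], [-0.32, 0.5, -0.80]]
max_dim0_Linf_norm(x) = 0.86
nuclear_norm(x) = 1.62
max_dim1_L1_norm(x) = 1.19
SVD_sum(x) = [[0.37, 0.15, -0.06], [-0.76, -0.3, 0.11]] + [[-0.20,  0.31,  -0.5], [-0.10,  0.15,  -0.24]]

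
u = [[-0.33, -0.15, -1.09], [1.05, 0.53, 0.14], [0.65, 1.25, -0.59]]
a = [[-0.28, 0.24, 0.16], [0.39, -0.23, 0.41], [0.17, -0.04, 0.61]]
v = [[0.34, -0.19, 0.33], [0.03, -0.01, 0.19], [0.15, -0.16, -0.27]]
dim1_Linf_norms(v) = [0.34, 0.19, 0.27]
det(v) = 0.00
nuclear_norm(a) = 1.32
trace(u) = -0.39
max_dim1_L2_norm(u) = 1.53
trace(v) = 0.06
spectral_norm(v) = 0.53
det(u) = -1.00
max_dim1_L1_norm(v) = 0.86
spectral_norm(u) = 1.80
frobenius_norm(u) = 2.25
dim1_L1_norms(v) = [0.86, 0.23, 0.58]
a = u @ v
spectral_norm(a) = 0.85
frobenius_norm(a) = 0.97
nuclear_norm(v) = 0.92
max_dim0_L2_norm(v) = 0.47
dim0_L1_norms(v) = [0.52, 0.36, 0.79]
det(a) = -0.00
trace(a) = 0.10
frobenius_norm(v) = 0.65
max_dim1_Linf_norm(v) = 0.34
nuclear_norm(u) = 3.51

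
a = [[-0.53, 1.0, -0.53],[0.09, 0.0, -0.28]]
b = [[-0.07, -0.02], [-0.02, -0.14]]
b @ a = [[0.04, -0.07, 0.04], [-0.00, -0.02, 0.05]]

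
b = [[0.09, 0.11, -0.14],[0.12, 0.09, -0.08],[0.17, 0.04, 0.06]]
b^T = [[0.09, 0.12, 0.17], [0.11, 0.09, 0.04], [-0.14, -0.08, 0.06]]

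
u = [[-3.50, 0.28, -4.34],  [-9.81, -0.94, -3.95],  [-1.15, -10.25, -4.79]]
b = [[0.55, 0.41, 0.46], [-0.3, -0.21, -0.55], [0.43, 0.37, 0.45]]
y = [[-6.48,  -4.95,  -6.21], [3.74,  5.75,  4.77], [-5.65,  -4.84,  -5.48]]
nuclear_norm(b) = 1.50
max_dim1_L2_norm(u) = 11.37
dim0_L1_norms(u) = [14.46, 11.47, 13.08]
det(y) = -2.80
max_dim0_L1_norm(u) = 14.46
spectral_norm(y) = 16.02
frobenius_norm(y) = 16.13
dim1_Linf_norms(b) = [0.55, 0.55, 0.45]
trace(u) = -9.23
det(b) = 0.01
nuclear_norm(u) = 25.28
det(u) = -317.64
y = b @ u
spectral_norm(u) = 13.38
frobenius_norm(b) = 1.28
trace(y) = -6.21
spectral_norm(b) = 1.26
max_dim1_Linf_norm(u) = 10.25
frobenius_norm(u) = 16.53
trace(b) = 0.79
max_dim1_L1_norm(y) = 17.64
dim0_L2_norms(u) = [10.48, 10.3, 7.58]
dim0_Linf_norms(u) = [9.81, 10.25, 4.79]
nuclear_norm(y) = 17.98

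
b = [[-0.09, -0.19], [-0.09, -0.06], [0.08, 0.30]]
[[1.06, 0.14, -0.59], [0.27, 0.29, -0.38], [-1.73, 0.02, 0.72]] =b @ [[1.07, -3.96, 3.24], [-6.06, 1.12, 1.55]]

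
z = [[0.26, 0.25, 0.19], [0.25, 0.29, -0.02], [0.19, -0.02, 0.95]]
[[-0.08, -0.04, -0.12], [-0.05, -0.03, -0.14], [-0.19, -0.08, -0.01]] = z @[[-0.32, -0.06, -0.08], [0.1, -0.06, -0.4], [-0.13, -0.07, -0.00]]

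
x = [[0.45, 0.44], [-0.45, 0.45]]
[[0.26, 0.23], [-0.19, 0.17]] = x @ [[0.51, 0.08], [0.08, 0.45]]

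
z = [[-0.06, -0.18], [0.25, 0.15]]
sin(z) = [[-0.06,-0.18], [0.25,0.15]]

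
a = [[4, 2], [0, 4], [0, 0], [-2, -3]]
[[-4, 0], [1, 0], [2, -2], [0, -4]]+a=[[0, 2], [1, 4], [2, -2], [-2, -7]]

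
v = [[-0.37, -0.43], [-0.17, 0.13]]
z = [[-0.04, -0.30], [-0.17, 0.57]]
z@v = [[0.07,-0.02],[-0.03,0.15]]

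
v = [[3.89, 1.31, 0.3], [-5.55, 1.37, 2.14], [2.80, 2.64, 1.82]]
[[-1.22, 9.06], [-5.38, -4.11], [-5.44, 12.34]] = v @ [[-0.18,2.29],[0.33,-0.94],[-3.19,4.62]]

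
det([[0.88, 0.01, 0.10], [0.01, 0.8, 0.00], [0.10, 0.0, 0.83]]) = 0.576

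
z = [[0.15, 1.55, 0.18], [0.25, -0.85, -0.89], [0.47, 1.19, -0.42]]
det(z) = -0.15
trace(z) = -1.12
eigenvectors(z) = [[(-0.86+0j), (-0.73+0j), (-0.73-0j)], [0.29+0.00j, (0.33-0.26j), (0.33+0.26j)], [(-0.42+0j), -0.54-0.09j, (-0.54+0.09j)]]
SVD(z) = [[-0.72,-0.01,-0.69], [0.43,-0.79,-0.44], [-0.54,-0.61,0.57]] @ diag([2.163783394626542, 1.0779281803724665, 0.06334239573410824]) @ [[-0.12, -0.98, -0.13], [-0.45, -0.06, 0.89], [0.88, -0.16, 0.44]]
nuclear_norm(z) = 3.31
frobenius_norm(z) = 2.42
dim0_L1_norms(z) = [0.87, 3.59, 1.49]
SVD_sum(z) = [[0.19, 1.54, 0.20], [-0.11, -0.91, -0.12], [0.14, 1.15, 0.15]] + [[0.00, 0.0, -0.01], [0.38, 0.05, -0.76], [0.30, 0.04, -0.59]] + [[-0.04, 0.01, -0.02], [-0.02, 0.0, -0.01], [0.03, -0.01, 0.02]]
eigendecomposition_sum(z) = [[(-0.91+0j), -0.34+0.00j, 1.03-0.00j], [(0.31-0j), 0.11-0.00j, -0.35+0.00j], [(-0.45+0j), -0.17+0.00j, (0.51-0j)]] + [[(0.53-0.58j), (0.94+0.16j), (-0.42+1.27j)], [(-0.03+0.45j), (-0.48+0.27j), -0.27-0.73j], [(0.46-0.36j), 0.68+0.23j, (-0.46+0.89j)]] + [[(0.53+0.58j), (0.94-0.16j), -0.42-1.27j], [-0.03-0.45j, (-0.48-0.27j), -0.27+0.73j], [0.46+0.36j, 0.68-0.23j, (-0.46-0.89j)]]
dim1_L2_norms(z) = [1.57, 1.26, 1.35]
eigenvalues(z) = [(-0.29+0j), (-0.42+0.58j), (-0.42-0.58j)]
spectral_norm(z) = 2.16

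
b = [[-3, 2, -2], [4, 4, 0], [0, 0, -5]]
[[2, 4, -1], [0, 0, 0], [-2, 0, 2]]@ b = [[10, 20, 1], [0, 0, 0], [6, -4, -6]]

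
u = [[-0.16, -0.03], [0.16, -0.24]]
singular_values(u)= [0.3, 0.15]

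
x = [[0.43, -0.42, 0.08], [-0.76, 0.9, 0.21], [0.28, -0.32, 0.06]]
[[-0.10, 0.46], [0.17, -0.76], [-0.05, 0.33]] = x@ [[-0.65, 0.40], [-0.4, -0.60], [0.15, 0.4]]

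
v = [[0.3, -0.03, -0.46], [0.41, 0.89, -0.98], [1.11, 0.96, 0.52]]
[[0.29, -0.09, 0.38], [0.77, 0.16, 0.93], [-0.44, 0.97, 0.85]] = v @[[-0.15, 0.32, 0.7],[0.12, 0.44, 0.29],[-0.74, 0.37, -0.39]]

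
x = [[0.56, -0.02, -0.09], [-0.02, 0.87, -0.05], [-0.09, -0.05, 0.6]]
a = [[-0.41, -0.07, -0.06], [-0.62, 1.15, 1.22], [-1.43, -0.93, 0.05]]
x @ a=[[-0.09, 0.02, -0.06], [-0.46, 1.05, 1.06], [-0.79, -0.61, -0.03]]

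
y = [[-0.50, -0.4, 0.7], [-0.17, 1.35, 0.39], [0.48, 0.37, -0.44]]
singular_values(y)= [1.46, 1.15, 0.1]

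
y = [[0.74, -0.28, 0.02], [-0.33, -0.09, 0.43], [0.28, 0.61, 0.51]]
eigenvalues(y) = [(-0.47+0j), (0.81+0.07j), (0.81-0.07j)]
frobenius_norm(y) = 1.28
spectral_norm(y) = 0.86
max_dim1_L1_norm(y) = 1.4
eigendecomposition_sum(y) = [[(-0.03-0j), (-0.08+0j), 0.04-0.00j], [-0.13-0.00j, (-0.33+0j), 0.15-0.00j], [(0.09+0j), 0.23-0.00j, -0.10+0.00j]] + [[0.39-0.03j, -0.10+0.35j, (-0.01+0.5j)],  [(-0.1-0.1j), 0.12-0.06j, 0.14-0.12j],  [(0.1-0.25j), 0.19+0.17j, 0.31+0.15j]] + [[0.39+0.03j, -0.10-0.35j, -0.01-0.50j], [(-0.1+0.1j), 0.12+0.06j, 0.14+0.12j], [0.10+0.25j, 0.19-0.17j, 0.31-0.15j]]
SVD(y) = [[-0.76, 0.49, -0.44], [0.27, -0.38, -0.88], [-0.6, -0.78, 0.16]] @ diag([0.8587267124192406, 0.8466584502073551, 0.4297183985706481]) @ [[-0.95, -0.21, -0.24], [0.32, -0.69, -0.66], [0.03, 0.70, -0.72]]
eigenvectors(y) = [[(0.2+0j), (0.79+0j), 0.79-0.00j], [0.81+0.00j, (-0.19-0.22j), -0.19+0.22j], [(-0.56+0j), 0.23-0.49j, 0.23+0.49j]]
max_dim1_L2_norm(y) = 0.84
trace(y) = 1.16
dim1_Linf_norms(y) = [0.74, 0.43, 0.61]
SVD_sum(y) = [[0.62, 0.13, 0.16], [-0.22, -0.05, -0.05], [0.49, 0.11, 0.12]] + [[0.13, -0.28, -0.27],[-0.1, 0.22, 0.21],[-0.21, 0.46, 0.44]] + [[-0.01,-0.13,0.13], [-0.01,-0.27,0.27], [0.0,0.05,-0.05]]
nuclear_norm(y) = 2.14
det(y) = -0.31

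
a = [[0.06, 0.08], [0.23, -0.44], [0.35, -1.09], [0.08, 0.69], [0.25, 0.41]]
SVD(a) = [[0.05,0.17], [-0.33,0.34], [-0.78,0.36], [0.46,0.45], [0.25,0.72]] @ diag([1.444997640871199, 0.43838546722795135]) @ [[-0.17, 0.99],[0.99, 0.17]]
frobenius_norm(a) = 1.51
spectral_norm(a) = 1.44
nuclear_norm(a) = 1.88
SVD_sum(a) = [[-0.01,0.07], [0.08,-0.47], [0.19,-1.12], [-0.11,0.66], [-0.06,0.36]] + [[0.07,0.01], [0.15,0.03], [0.16,0.03], [0.19,0.03], [0.31,0.05]]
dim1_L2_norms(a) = [0.1, 0.5, 1.14, 0.69, 0.48]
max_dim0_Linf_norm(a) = 1.09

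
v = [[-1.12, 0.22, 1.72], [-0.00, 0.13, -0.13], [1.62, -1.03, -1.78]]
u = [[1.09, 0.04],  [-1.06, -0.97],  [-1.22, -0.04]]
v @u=[[-3.55, -0.33], [0.02, -0.12], [5.03, 1.14]]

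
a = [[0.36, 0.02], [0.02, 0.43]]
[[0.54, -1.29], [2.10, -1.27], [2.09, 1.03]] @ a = [[0.17, -0.54], [0.73, -0.5], [0.77, 0.48]]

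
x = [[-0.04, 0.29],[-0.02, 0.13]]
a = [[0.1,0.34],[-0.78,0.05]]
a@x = [[-0.01, 0.07], [0.03, -0.22]]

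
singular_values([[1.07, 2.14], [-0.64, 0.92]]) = [2.46, 0.96]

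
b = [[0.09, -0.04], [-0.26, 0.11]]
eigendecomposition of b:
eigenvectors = [[-0.40, 0.34], [-0.92, -0.94]]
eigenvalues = [-0.0, 0.2]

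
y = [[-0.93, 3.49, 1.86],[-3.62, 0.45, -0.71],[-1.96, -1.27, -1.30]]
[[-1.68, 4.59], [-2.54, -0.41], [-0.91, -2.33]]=y@[[0.88, 0.17], [0.18, 1.13], [-0.80, 0.43]]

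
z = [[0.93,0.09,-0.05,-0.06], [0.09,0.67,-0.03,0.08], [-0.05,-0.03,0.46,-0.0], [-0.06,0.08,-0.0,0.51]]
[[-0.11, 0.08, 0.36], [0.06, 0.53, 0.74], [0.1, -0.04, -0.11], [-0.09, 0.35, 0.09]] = z@[[-0.14, 0.05, 0.28], [0.15, 0.71, 1.06], [0.21, -0.03, -0.13], [-0.22, 0.59, 0.04]]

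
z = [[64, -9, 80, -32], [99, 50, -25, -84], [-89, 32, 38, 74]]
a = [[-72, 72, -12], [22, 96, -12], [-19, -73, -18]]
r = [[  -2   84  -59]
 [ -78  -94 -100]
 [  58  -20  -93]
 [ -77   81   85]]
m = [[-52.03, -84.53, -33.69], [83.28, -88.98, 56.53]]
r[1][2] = -100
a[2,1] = -73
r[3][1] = 81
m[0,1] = -84.53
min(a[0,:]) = -72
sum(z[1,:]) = 40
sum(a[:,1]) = 95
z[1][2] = -25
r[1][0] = -78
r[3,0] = -77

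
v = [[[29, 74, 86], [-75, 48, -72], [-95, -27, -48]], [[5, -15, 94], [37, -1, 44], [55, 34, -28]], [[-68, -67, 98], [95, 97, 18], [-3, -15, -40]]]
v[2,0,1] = -67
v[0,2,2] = -48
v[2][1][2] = 18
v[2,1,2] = 18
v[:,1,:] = [[-75, 48, -72], [37, -1, 44], [95, 97, 18]]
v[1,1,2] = 44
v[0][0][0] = 29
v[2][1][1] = 97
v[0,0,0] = 29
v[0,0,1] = 74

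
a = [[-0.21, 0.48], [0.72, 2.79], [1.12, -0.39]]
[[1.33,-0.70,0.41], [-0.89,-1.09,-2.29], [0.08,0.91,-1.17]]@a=[[-0.32, -1.47], [-3.16, -2.58], [-0.67, 3.03]]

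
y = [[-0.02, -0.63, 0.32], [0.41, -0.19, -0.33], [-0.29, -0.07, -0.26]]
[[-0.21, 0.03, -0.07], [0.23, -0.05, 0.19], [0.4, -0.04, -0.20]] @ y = [[0.04, 0.13, -0.06], [-0.08, -0.15, 0.04], [0.03, -0.23, 0.19]]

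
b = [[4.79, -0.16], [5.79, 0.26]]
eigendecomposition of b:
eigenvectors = [[0.60, 0.04], [0.80, 1.0]]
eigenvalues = [4.58, 0.47]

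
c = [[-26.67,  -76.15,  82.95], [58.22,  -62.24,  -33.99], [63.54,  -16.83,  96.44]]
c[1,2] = -33.99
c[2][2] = 96.44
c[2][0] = 63.54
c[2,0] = 63.54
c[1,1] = -62.24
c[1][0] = 58.22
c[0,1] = -76.15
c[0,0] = -26.67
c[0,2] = 82.95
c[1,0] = 58.22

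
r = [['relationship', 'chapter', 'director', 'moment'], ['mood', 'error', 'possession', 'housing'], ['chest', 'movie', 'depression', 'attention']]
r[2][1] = 'movie'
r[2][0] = 'chest'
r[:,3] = ['moment', 'housing', 'attention']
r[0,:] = ['relationship', 'chapter', 'director', 'moment']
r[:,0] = ['relationship', 'mood', 'chest']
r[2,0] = 'chest'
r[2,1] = 'movie'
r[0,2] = 'director'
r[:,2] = ['director', 'possession', 'depression']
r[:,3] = ['moment', 'housing', 'attention']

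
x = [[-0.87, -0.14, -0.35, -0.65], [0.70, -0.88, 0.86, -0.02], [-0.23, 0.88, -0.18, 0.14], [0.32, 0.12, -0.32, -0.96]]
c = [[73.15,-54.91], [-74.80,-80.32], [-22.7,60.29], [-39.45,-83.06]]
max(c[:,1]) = 60.29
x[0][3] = -0.648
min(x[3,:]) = -0.955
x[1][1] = -0.879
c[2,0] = -22.7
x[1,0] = 0.705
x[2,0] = -0.231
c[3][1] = -83.06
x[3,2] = -0.316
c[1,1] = -80.32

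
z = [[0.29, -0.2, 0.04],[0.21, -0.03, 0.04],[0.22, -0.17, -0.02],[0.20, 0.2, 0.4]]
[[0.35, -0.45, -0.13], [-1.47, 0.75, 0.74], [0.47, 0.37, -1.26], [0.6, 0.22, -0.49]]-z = [[0.06, -0.25, -0.17], [-1.68, 0.78, 0.70], [0.25, 0.54, -1.24], [0.40, 0.02, -0.89]]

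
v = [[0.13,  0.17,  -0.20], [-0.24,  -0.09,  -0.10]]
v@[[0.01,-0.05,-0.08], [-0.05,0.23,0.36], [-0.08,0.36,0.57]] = [[0.01, -0.04, -0.06], [0.01, -0.04, -0.07]]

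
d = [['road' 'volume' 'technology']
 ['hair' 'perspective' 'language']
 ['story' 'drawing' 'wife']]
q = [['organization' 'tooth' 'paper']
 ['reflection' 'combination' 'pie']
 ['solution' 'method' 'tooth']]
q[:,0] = ['organization', 'reflection', 'solution']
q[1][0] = 'reflection'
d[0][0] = 'road'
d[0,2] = 'technology'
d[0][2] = 'technology'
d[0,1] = 'volume'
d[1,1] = 'perspective'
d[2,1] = 'drawing'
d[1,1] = 'perspective'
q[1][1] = 'combination'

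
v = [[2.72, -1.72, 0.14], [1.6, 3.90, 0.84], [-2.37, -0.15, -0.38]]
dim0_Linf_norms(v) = [2.72, 3.9, 0.84]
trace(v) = 6.24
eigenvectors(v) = [[-0.15+0.00j,0.71+0.00j,0.71-0.00j], [(-0.15+0j),(-0.2-0.51j),(-0.2+0.51j)], [0.98+0.00j,-0.41+0.17j,-0.41-0.17j]]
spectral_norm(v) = 4.48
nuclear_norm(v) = 8.30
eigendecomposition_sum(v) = [[0.00+0.00j, 0.00-0.00j, 0.00-0.00j], [0.00+0.00j, 0.00-0.00j, 0.00-0.00j], [-0.00-0.00j, -0.00+0.00j, -0.01+0.00j]] + [[(1.36+1.66j), (-0.86+2.4j), (0.07+0.62j)], [(0.8-1.43j), 1.95-0.06j, 0.42-0.22j], [-1.18-0.64j, (-0.07-1.59j), (-0.19-0.34j)]] + [[(1.36-1.66j), -0.86-2.40j, (0.07-0.62j)], [0.80+1.43j, 1.95+0.06j, (0.42+0.22j)], [-1.18+0.64j, -0.07+1.59j, (-0.19+0.34j)]]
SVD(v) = [[0.02, 0.84, 0.54], [-0.95, -0.14, 0.27], [0.30, -0.52, 0.8]] @ diag([4.475327738628137, 3.8219410333135766, 0.002893050207895017]) @ [[-0.49, -0.85, -0.2], [0.86, -0.50, 0.05], [0.15, 0.15, -0.98]]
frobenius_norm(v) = 5.89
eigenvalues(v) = [(-0+0j), (3.12+1.26j), (3.12-1.26j)]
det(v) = -0.05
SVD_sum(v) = [[-0.05,  -0.09,  -0.02], [2.07,  3.62,  0.87], [-0.66,  -1.15,  -0.28]] + [[2.77, -1.63, 0.16], [-0.47, 0.28, -0.03], [-1.71, 1.0, -0.1]] + [[0.00, 0.0, -0.0], [0.00, 0.00, -0.00], [0.00, 0.00, -0.00]]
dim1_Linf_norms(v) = [2.72, 3.9, 2.37]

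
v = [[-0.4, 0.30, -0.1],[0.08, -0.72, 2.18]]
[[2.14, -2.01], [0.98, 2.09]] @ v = [[-1.02, 2.09, -4.60], [-0.22, -1.21, 4.46]]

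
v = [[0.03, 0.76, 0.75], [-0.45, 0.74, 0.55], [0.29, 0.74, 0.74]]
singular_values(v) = [1.75, 0.54, 0.03]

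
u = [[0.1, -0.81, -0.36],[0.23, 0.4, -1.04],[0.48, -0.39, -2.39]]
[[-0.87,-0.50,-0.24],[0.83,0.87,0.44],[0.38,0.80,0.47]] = u @[[-0.92, 1.33, 0.07], [1.2, 0.87, 0.42], [-0.54, -0.21, -0.25]]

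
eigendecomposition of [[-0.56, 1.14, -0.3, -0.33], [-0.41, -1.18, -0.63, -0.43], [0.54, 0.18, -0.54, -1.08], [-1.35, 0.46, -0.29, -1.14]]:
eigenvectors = [[0.06-0.43j, 0.06+0.43j, -0.25+0.28j, -0.25-0.28j],[0.21-0.07j, (0.21+0.07j), (-0.22-0.52j), (-0.22+0.52j)],[(-0.74+0j), -0.74-0.00j, (-0.26-0.26j), (-0.26+0.26j)],[(0.38+0.26j), (0.38-0.26j), (-0.63+0j), (-0.63-0j)]]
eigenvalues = [(-0.07+0.7j), (-0.07-0.7j), (-1.64+0.85j), (-1.64-0.85j)]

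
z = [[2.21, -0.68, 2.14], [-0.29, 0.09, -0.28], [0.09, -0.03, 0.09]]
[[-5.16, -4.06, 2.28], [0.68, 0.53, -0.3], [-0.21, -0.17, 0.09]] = z@ [[-1.09, -0.81, 1.50], [0.30, -1.20, 0.86], [-1.19, -1.44, -0.21]]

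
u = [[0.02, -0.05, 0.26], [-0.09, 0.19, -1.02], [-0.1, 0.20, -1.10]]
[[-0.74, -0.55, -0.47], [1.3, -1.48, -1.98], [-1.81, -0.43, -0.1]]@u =[[0.08, -0.16, 0.89], [0.36, -0.74, 4.03], [0.01, -0.01, 0.08]]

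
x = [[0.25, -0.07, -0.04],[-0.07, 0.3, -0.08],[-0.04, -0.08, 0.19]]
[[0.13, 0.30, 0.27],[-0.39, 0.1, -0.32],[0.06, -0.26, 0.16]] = x@[[0.11,1.12,1.03], [-1.33,0.34,-0.61], [-0.20,-1.01,0.8]]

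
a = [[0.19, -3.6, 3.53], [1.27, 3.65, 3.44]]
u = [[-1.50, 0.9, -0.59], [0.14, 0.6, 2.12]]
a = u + [[1.69, -4.5, 4.12], [1.13, 3.05, 1.32]]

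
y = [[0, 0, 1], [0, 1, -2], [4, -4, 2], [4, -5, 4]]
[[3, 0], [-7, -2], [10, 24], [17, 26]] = y@ [[0, 4], [-1, -2], [3, 0]]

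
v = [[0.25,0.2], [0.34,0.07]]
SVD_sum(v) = [[0.28, 0.13],[0.31, 0.14]] + [[-0.03, 0.07], [0.03, -0.07]]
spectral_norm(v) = 0.46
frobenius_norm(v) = 0.47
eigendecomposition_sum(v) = [[0.29, 0.16], [0.27, 0.15]] + [[-0.04, 0.04], [0.07, -0.08]]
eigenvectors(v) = [[0.73, -0.48], [0.68, 0.88]]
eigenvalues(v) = [0.44, -0.12]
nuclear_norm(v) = 0.57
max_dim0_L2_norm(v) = 0.42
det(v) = -0.05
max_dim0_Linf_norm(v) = 0.34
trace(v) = 0.32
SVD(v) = [[-0.67, -0.74], [-0.74, 0.67]] @ diag([0.459247481380884, 0.10996249744942435]) @ [[-0.91, -0.41], [0.41, -0.91]]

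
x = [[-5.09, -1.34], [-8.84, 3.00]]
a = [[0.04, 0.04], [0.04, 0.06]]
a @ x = [[-0.56, 0.07], [-0.73, 0.13]]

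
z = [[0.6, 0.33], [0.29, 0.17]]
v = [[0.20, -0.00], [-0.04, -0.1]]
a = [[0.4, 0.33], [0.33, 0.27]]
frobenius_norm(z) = 0.76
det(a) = -0.00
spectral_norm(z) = 0.76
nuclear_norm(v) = 0.30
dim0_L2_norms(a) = [0.52, 0.43]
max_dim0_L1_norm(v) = 0.24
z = v + a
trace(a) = 0.67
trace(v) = 0.10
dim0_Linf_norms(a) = [0.4, 0.33]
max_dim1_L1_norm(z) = 0.93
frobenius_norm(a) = 0.67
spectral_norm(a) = 0.67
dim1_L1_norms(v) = [0.2, 0.14]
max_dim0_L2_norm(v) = 0.2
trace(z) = 0.77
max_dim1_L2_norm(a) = 0.52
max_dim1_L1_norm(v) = 0.2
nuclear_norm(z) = 0.77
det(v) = -0.02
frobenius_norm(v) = 0.23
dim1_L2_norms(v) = [0.2, 0.11]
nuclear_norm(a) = 0.67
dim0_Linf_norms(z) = [0.6, 0.33]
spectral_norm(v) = 0.21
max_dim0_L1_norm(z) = 0.89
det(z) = 0.01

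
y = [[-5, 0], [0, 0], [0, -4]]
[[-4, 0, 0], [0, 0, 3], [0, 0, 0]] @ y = [[20, 0], [0, -12], [0, 0]]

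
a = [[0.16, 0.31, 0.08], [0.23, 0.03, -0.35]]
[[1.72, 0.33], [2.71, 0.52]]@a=[[0.35, 0.54, 0.02],  [0.55, 0.86, 0.03]]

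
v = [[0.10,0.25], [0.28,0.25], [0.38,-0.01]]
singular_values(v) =[0.53, 0.27]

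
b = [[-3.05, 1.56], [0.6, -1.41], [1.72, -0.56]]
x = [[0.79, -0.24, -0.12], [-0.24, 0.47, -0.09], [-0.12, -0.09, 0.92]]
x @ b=[[-2.76,  1.64], [0.86,  -0.99], [1.89,  -0.58]]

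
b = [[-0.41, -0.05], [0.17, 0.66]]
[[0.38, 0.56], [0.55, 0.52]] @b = [[-0.06, 0.35], [-0.14, 0.32]]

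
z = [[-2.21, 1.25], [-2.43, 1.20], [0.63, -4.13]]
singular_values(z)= [5.0, 2.5]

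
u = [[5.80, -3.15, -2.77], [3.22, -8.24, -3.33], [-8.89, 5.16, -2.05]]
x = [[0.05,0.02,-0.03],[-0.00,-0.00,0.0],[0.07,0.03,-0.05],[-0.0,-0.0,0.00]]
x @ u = [[0.62, -0.48, -0.14], [0.00, 0.0, 0.00], [0.95, -0.73, -0.19], [0.0, 0.00, 0.0]]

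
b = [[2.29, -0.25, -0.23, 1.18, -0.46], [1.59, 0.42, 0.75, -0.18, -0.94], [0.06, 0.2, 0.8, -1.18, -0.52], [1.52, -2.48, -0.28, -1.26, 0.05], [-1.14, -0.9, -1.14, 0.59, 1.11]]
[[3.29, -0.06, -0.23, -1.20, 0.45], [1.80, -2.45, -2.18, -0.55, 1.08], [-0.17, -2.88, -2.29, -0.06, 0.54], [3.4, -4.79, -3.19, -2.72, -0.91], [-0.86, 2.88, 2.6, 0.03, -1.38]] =b @[[1.84,-0.62,-0.54,-0.88,0.85], [-0.14,0.89,0.37,0.41,1.25], [0.28,-0.89,-0.36,-0.3,-0.08], [-0.21,1.54,1.27,0.32,-0.66], [1.40,0.95,1.04,-1.02,0.91]]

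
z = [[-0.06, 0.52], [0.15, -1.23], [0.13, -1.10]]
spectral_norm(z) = 1.74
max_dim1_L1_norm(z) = 1.38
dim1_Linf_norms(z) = [0.52, 1.23, 1.1]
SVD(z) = [[-0.30, -0.59], [0.71, -0.66], [0.64, 0.46]] @ diag([1.742493839513493, 0.0039011866817508277]) @ [[0.12,-0.99],[-0.99,-0.12]]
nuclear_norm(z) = 1.75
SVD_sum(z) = [[-0.06, 0.52], [0.15, -1.23], [0.13, -1.10]] + [[0.00,0.00],[0.0,0.00],[-0.00,-0.0]]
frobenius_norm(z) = 1.74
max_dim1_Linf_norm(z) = 1.23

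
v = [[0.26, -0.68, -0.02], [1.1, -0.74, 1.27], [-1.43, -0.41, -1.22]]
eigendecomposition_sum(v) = [[0.23+0.00j, -0.11+0.00j, -0.09+0.00j], [(-0.01+0j), 0.01+0.00j, (0.01+0j)], [-0.21+0.00j, 0.10+0.00j, 0.09+0.00j]] + [[0.02+0.31j, -0.29+0.09j, 0.04+0.33j], [(0.56+0.54j), -0.37+0.66j, 0.63+0.55j], [(-0.61+0.11j), -0.25-0.55j, -0.65+0.16j]] + [[0.02-0.31j,(-0.29-0.09j),0.04-0.33j], [(0.56-0.54j),-0.37-0.66j,(0.63-0.55j)], [-0.61-0.11j,-0.25+0.55j,-0.65-0.16j]]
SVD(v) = [[-0.1, -0.62, 0.78], [-0.69, -0.52, -0.5], [0.72, -0.59, -0.37]] @ diag([2.5330221476498735, 1.0549701235281348, 0.27043823320353894]) @ [[-0.71, 0.11, -0.69],[0.1, 0.99, 0.06],[0.69, -0.02, -0.72]]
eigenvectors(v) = [[0.74+0.00j, -0.22-0.20j, -0.22+0.20j], [-0.04+0.00j, -0.75+0.00j, -0.75-0.00j], [-0.67+0.00j, (0.35-0.49j), 0.35+0.49j]]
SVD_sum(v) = [[0.18, -0.03, 0.17], [1.25, -0.19, 1.21], [-1.3, 0.2, -1.26]] + [[-0.06, -0.65, -0.04], [-0.05, -0.55, -0.03], [-0.06, -0.61, -0.04]] + [[0.15, -0.01, -0.15],[-0.09, 0.0, 0.10],[-0.07, 0.0, 0.07]]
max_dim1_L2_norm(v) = 1.92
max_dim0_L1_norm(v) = 2.79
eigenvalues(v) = [(0.32+0j), (-1.01+1.12j), (-1.01-1.12j)]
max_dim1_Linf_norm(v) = 1.43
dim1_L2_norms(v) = [0.73, 1.84, 1.92]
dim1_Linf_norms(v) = [0.68, 1.27, 1.43]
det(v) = 0.72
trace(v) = -1.70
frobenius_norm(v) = 2.76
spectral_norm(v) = 2.53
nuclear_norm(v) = 3.86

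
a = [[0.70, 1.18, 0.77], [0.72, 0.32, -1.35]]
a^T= [[0.70,0.72], [1.18,0.32], [0.77,-1.35]]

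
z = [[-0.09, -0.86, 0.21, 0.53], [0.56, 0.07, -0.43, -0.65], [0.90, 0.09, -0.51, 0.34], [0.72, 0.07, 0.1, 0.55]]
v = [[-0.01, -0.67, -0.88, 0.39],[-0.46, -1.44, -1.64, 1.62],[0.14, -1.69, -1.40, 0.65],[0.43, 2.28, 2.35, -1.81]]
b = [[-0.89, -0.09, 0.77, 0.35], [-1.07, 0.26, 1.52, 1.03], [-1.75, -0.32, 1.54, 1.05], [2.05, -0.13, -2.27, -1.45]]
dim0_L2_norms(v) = [0.65, 3.25, 3.31, 2.54]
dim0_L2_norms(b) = [3.03, 0.44, 3.23, 2.09]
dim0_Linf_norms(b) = [2.05, 0.32, 2.27, 1.45]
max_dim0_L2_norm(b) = 3.23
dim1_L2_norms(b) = [1.23, 2.14, 2.58, 3.39]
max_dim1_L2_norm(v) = 3.77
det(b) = 0.02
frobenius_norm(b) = 4.92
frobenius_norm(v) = 5.33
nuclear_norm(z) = 3.57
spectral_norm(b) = 4.88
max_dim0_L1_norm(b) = 6.1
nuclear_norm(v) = 6.32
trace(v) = -4.66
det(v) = -0.06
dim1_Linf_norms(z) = [0.86, 0.65, 0.9, 0.72]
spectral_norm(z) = 1.42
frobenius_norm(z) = 2.01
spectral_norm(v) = 5.27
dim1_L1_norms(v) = [1.95, 5.16, 3.88, 6.87]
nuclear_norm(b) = 5.68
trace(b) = -0.54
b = v @ z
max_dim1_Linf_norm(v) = 2.35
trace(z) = 0.02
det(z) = -0.31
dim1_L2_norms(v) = [1.17, 2.76, 2.29, 3.77]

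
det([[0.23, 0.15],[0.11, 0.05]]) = -0.005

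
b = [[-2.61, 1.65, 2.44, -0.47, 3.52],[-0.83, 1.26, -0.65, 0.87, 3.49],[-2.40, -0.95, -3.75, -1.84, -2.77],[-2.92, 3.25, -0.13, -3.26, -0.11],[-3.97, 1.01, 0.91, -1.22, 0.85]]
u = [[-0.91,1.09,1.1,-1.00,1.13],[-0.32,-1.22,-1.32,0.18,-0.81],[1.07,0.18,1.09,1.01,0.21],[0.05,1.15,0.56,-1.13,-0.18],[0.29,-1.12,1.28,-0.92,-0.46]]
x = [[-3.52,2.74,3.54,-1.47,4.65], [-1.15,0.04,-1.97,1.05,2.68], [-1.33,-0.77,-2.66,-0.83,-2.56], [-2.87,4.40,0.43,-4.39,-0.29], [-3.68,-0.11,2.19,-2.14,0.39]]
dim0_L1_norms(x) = [12.55, 8.06, 10.79, 9.88, 10.57]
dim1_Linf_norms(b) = [3.52, 3.49, 3.75, 3.26, 3.97]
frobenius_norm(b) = 11.18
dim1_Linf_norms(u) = [1.13, 1.32, 1.09, 1.15, 1.28]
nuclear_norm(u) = 8.50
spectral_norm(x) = 9.84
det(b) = 158.56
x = b + u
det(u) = -1.47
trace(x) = -10.14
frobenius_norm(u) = 4.47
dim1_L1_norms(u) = [5.23, 3.85, 3.56, 3.07, 4.07]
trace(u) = -2.63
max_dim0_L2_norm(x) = 6.1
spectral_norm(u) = 3.21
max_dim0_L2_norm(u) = 2.47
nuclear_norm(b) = 20.62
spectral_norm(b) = 7.98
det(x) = -176.34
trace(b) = -7.51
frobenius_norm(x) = 12.51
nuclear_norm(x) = 23.00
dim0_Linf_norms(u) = [1.07, 1.22, 1.32, 1.13, 1.13]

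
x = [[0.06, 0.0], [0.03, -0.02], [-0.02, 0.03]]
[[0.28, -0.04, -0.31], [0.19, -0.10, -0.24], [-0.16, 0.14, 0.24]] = x@[[4.65, -0.75, -5.09], [-2.29, 4.05, 4.47]]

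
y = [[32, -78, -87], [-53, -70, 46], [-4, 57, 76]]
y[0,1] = -78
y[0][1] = -78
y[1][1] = -70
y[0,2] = -87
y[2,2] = 76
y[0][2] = -87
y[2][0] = -4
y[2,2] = 76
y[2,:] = [-4, 57, 76]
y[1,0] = -53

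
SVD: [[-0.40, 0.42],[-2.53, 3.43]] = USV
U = [[-0.13, -0.99], [-0.99, 0.13]]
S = [4.3, 0.07]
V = [[0.6, -0.80], [0.80, 0.60]]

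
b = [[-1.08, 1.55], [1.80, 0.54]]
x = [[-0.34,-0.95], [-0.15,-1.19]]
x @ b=[[-1.34, -1.04],[-1.98, -0.88]]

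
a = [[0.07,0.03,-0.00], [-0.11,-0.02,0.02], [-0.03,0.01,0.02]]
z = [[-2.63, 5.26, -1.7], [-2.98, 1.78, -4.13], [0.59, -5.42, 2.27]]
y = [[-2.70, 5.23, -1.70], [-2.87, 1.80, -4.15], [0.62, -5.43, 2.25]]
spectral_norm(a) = 0.14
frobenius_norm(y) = 10.06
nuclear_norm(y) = 14.19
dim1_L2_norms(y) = [6.13, 5.36, 5.91]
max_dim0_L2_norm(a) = 0.13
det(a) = 0.00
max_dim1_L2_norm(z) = 6.12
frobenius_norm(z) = 10.07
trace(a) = 0.07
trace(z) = 1.42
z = y + a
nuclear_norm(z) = 14.22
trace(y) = 1.35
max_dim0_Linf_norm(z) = 5.42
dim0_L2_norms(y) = [3.99, 7.75, 5.02]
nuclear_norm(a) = 0.17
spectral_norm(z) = 9.35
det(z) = 45.34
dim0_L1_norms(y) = [6.19, 12.46, 8.1]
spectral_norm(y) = 9.35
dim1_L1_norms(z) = [9.59, 8.89, 8.28]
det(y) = 45.63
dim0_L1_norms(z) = [6.2, 12.46, 8.1]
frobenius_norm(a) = 0.14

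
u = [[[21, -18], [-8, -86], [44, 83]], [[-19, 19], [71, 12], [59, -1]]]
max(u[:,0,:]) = 21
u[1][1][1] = 12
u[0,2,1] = 83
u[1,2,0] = 59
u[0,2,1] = 83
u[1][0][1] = 19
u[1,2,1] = -1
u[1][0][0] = -19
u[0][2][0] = 44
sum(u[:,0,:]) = 3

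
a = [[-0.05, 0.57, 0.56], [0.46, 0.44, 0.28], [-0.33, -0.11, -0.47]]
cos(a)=[[0.96,-0.08,0.07],[-0.04,0.79,-0.12],[-0.06,0.09,0.99]]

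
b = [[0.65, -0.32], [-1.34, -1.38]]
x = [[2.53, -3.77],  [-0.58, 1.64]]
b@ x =[[1.83, -2.98], [-2.59, 2.79]]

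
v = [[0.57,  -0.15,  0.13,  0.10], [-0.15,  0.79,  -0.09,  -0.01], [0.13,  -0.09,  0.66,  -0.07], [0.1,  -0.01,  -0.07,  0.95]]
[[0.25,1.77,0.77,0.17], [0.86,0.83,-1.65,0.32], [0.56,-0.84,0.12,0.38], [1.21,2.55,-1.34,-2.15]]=v @ [[0.29,  3.47,  1.23,  0.8],[1.29,  1.57,  -1.93,  0.55],[1.11,  -1.50,  -0.49,  0.25],[1.34,  2.23,  -1.60,  -2.32]]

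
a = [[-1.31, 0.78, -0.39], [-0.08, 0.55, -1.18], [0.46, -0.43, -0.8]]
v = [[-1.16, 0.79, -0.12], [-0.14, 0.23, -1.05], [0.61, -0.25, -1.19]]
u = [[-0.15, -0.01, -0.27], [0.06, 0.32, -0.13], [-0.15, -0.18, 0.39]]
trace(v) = -2.12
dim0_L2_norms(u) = [0.22, 0.37, 0.49]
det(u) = -0.03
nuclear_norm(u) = 1.01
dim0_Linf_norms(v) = [1.16, 0.79, 1.19]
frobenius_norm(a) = 2.28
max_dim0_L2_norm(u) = 0.49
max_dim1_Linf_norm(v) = 1.19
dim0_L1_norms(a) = [1.85, 1.76, 2.37]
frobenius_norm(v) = 2.24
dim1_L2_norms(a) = [1.57, 1.3, 1.02]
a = u + v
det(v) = -0.00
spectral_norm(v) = 1.69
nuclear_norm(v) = 3.16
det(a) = 0.85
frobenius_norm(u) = 0.65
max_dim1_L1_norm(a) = 2.48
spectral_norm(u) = 0.56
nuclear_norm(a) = 3.51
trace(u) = 0.56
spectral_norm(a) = 1.78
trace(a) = -1.56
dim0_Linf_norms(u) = [0.15, 0.32, 0.39]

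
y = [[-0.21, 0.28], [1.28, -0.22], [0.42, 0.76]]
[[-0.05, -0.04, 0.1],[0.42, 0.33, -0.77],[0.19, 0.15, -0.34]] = y @ [[0.34, 0.27, -0.62], [0.06, 0.05, -0.11]]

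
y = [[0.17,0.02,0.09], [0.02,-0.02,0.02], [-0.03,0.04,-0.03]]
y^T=[[0.17, 0.02, -0.03], [0.02, -0.02, 0.04], [0.09, 0.02, -0.03]]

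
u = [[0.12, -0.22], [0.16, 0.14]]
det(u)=0.052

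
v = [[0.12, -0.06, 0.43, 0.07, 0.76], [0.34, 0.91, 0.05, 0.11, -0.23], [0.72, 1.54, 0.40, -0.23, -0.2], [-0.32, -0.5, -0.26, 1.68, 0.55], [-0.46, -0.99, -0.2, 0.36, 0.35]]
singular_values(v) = [2.63, 1.5, 0.88, 0.05, 0.0]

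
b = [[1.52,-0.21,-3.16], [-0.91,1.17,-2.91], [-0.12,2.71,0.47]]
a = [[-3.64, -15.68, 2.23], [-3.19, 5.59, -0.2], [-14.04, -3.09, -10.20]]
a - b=[[-5.16, -15.47, 5.39],[-2.28, 4.42, 2.71],[-13.92, -5.80, -10.67]]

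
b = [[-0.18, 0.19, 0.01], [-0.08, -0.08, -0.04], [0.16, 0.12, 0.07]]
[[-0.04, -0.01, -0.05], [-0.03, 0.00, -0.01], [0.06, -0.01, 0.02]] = b @ [[0.28, 0.01, 0.24], [0.04, -0.02, -0.03], [0.17, -0.10, -0.16]]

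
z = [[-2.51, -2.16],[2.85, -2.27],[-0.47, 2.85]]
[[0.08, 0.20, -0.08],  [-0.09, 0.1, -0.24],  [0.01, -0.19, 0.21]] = z @ [[-0.03, -0.02, -0.03], [0.0, -0.07, 0.07]]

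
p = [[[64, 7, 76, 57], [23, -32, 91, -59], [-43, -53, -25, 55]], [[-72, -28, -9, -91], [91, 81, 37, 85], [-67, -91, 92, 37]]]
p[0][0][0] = 64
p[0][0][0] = 64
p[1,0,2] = -9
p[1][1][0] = 91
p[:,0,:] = [[64, 7, 76, 57], [-72, -28, -9, -91]]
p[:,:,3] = [[57, -59, 55], [-91, 85, 37]]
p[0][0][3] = 57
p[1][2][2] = 92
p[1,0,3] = -91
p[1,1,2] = 37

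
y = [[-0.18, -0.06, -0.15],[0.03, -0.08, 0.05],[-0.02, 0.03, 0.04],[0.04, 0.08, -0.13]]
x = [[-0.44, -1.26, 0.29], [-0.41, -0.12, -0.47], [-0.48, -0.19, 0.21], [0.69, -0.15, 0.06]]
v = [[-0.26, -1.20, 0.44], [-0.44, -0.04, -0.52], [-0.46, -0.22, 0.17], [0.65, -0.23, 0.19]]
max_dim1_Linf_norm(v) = 1.2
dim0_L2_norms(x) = [1.03, 1.29, 0.59]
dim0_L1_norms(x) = [2.02, 1.72, 1.03]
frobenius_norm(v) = 1.72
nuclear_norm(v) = 2.74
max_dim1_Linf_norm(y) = 0.18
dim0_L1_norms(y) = [0.27, 0.25, 0.37]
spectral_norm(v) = 1.36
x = y + v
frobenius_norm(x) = 1.76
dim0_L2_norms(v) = [0.95, 1.24, 0.73]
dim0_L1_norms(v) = [1.81, 1.69, 1.32]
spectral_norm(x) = 1.44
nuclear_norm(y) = 0.49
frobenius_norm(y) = 0.31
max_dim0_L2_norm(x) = 1.29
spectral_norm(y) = 0.25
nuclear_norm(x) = 2.80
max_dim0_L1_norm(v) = 1.81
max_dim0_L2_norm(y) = 0.21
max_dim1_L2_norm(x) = 1.37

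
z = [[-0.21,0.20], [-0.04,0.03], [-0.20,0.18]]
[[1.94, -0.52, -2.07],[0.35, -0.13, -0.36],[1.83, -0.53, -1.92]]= z@[[-7.19, 5.98, 5.37], [2.15, 3.68, -4.70]]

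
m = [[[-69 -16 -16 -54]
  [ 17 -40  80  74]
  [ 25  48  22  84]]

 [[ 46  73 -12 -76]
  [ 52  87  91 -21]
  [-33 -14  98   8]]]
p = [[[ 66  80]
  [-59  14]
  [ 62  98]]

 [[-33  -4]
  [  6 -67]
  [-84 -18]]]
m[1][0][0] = 46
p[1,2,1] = -18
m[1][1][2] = 91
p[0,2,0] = 62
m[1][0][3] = -76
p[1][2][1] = -18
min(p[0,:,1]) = 14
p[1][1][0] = 6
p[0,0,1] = 80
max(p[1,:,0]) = 6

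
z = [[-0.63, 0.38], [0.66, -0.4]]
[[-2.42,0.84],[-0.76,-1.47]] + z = [[-3.05, 1.22], [-0.1, -1.87]]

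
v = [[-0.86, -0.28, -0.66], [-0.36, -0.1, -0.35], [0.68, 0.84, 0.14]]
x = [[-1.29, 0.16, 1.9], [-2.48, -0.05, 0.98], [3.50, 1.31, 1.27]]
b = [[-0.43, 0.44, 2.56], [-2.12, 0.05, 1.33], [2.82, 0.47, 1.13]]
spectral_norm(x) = 4.59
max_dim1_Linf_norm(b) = 2.82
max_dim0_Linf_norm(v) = 0.86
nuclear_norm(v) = 2.16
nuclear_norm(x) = 7.46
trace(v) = -0.82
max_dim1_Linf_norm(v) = 0.86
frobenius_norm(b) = 4.76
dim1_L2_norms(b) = [2.63, 2.5, 3.07]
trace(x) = -0.07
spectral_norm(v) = 1.53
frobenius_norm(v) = 1.64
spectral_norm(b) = 3.58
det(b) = 0.04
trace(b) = 0.75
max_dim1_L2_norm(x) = 3.95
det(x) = -3.05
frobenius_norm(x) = 5.29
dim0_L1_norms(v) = [1.9, 1.22, 1.15]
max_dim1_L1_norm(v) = 1.8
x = v + b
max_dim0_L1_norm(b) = 5.37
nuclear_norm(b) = 6.72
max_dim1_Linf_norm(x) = 3.5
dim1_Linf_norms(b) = [2.56, 2.12, 2.82]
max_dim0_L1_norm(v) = 1.9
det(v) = -0.03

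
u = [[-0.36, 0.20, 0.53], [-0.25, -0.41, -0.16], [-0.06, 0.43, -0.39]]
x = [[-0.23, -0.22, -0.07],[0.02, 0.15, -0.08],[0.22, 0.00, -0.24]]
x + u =[[-0.59, -0.02, 0.46], [-0.23, -0.26, -0.24], [0.16, 0.43, -0.63]]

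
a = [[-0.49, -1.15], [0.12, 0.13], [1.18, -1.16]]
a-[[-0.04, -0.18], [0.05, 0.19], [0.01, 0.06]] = [[-0.45,-0.97], [0.07,-0.06], [1.17,-1.22]]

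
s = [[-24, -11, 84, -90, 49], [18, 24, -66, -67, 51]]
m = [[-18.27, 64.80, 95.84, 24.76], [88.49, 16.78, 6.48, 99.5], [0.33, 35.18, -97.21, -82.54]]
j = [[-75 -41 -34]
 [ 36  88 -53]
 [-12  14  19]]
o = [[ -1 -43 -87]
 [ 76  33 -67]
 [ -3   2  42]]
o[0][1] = -43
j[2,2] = 19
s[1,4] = 51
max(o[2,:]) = 42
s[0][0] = -24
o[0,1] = -43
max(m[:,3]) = 99.5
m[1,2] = 6.48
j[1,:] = [36, 88, -53]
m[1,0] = 88.49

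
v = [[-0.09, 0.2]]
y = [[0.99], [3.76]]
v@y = [[0.66]]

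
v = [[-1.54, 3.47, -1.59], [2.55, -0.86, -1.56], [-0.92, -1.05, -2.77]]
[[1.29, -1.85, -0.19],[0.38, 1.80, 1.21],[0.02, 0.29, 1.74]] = v @ [[0.15, 0.5, 0.05],[0.35, -0.37, -0.28],[-0.19, -0.13, -0.54]]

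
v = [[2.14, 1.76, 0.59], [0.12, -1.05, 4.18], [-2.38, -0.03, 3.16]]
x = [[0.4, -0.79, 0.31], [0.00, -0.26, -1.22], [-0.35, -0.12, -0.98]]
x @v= [[0.02, 1.52, -2.09], [2.87, 0.31, -4.94], [1.57, -0.46, -3.80]]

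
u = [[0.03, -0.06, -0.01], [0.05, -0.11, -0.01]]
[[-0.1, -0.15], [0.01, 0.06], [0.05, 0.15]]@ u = [[-0.01,0.02,0.0], [0.00,-0.01,-0.00], [0.01,-0.02,-0.00]]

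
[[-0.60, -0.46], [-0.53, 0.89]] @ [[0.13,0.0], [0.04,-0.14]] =[[-0.10,  0.06], [-0.03,  -0.12]]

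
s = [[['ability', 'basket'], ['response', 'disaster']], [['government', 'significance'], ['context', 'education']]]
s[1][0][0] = 'government'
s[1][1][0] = 'context'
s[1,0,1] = 'significance'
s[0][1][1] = 'disaster'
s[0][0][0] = 'ability'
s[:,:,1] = [['basket', 'disaster'], ['significance', 'education']]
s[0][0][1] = 'basket'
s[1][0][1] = 'significance'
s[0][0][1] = 'basket'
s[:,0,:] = [['ability', 'basket'], ['government', 'significance']]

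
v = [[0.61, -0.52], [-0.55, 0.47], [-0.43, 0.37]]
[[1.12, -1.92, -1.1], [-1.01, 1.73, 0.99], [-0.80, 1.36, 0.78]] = v @[[0.61, -2.85, 0.34],[-1.44, 0.35, 2.51]]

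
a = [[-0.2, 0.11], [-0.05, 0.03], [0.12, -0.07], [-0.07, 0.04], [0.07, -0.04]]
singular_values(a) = [0.3, 0.0]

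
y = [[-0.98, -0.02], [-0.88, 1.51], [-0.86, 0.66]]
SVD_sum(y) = [[-0.45, 0.48], [-1.17, 1.24], [-0.73, 0.78]] + [[-0.53,-0.5], [0.29,0.27], [-0.13,-0.12]]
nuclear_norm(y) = 2.96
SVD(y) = [[-0.31, 0.86], [-0.81, -0.46], [-0.51, 0.21]] @ diag([2.1156409980545323, 0.8453183822387997]) @ [[0.68, -0.73],[-0.73, -0.68]]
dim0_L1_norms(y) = [2.72, 2.19]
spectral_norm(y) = 2.12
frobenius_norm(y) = 2.28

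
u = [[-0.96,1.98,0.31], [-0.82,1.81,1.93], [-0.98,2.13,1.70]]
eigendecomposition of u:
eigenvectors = [[0.36, 0.94, -0.9], [0.66, 0.05, -0.44], [0.66, 0.33, 0.03]]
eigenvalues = [3.3, -0.74, -0.01]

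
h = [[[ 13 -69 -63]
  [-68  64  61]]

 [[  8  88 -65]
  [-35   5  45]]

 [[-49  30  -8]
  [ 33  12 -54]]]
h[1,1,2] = 45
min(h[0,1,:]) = -68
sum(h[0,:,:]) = -62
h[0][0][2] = -63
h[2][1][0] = 33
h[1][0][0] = 8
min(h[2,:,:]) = -54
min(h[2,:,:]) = -54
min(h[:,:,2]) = -65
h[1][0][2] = -65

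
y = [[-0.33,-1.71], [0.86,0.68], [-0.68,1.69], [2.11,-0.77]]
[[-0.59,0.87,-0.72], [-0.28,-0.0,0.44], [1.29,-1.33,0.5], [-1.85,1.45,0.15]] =y @ [[-0.7, 0.47, 0.21], [0.48, -0.6, 0.38]]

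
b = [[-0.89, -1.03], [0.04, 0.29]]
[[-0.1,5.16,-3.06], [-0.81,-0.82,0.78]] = b@[[3.98, -2.98, 0.39], [-3.34, -2.43, 2.63]]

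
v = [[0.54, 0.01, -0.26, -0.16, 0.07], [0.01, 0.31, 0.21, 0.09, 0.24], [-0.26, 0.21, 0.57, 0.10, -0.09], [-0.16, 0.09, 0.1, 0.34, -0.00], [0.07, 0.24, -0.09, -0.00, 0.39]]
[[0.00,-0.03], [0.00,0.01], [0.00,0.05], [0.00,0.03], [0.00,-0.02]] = v @ [[-0.0, -0.01], [0.00, 0.05], [0.0, 0.05], [0.00, 0.06], [-0.00, -0.07]]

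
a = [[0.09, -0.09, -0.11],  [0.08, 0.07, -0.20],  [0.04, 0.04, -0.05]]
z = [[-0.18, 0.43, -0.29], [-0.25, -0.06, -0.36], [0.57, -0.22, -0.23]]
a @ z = [[-0.06, 0.07, 0.03], [-0.15, 0.07, -0.0], [-0.05, 0.03, -0.01]]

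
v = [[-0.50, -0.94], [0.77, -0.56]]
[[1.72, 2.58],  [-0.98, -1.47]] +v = [[1.22, 1.64],  [-0.21, -2.03]]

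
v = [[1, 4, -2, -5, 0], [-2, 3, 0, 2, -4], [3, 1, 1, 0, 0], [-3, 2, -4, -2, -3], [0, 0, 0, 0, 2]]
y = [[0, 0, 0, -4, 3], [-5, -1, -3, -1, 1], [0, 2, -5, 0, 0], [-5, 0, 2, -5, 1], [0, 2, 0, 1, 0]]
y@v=[[12, -8, 16, 8, 18], [-9, -28, 11, 25, 9], [-19, 1, -5, 4, -8], [16, -28, 32, 35, 17], [-7, 8, -4, 2, -11]]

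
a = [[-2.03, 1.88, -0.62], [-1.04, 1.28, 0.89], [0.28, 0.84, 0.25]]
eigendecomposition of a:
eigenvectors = [[0.30+0.00j, 0.81+0.00j, (0.81-0j)],[(0.76+0j), (0.37+0.25j), 0.37-0.25j],[(0.57+0j), -0.22-0.31j, (-0.22+0.31j)]]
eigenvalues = [(1.53+0j), (-1.01+0.82j), (-1.01-0.82j)]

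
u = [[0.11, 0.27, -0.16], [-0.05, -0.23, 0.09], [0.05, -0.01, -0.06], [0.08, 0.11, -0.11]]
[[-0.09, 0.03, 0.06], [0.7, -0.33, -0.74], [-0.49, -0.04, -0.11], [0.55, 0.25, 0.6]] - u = [[-0.2,-0.24,0.22], [0.75,-0.10,-0.83], [-0.54,-0.03,-0.05], [0.47,0.14,0.71]]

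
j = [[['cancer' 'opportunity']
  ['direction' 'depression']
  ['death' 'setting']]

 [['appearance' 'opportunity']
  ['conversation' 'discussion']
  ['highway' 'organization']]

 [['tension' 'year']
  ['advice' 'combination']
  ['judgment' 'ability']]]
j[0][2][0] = 'death'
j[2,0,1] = 'year'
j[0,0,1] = 'opportunity'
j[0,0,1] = 'opportunity'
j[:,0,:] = [['cancer', 'opportunity'], ['appearance', 'opportunity'], ['tension', 'year']]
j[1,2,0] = 'highway'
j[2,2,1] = 'ability'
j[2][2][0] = 'judgment'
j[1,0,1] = 'opportunity'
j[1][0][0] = 'appearance'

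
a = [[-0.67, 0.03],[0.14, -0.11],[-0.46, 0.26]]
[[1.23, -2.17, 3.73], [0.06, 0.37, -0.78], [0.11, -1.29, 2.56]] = a @ [[-1.98, 3.27, -5.56], [-3.08, 0.82, 0.02]]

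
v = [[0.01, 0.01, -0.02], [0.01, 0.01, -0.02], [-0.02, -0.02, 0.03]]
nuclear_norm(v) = 0.06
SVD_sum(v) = [[0.01, 0.01, -0.02], [0.01, 0.01, -0.02], [-0.02, -0.02, 0.03]] + [[-0.0, -0.00, -0.00],  [-0.0, -0.00, -0.0],  [-0.0, -0.00, -0.00]] + [[-0.00,0.00,0.00], [0.0,-0.00,-0.0], [0.0,-0.0,-0.0]]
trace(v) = 0.05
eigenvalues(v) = [0.05, -0.0, -0.0]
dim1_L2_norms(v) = [0.02, 0.02, 0.04]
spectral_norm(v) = 0.05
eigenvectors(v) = [[-0.45, -0.71, 0.54], [-0.45, 0.71, 0.54], [0.77, 0.0, 0.64]]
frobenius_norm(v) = 0.05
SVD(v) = [[-0.45, -0.54, 0.71], [-0.45, -0.54, -0.71], [0.77, -0.64, -0.0]] @ diag([0.05372281323269015, 0.003722813232690146, 3.331708339031005e-18]) @ [[-0.45, -0.45, 0.77], [0.54, 0.54, 0.64], [-0.71, 0.71, 0.00]]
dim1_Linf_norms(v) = [0.02, 0.02, 0.03]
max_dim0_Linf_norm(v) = 0.03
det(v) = 0.00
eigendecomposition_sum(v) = [[0.01, 0.01, -0.02], [0.01, 0.01, -0.02], [-0.02, -0.02, 0.03]] + [[-0.00,0.00,0.0], [0.0,-0.0,-0.0], [0.00,-0.0,-0.0]] + [[-0.00, -0.0, -0.00], [-0.0, -0.0, -0.0], [-0.00, -0.0, -0.00]]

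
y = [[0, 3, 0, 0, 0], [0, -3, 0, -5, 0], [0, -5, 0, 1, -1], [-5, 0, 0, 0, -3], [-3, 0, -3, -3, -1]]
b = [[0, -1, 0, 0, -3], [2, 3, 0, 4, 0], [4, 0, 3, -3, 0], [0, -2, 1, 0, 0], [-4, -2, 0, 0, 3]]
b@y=[[9, 3, 9, 14, 3], [-20, -3, 0, -15, -12], [15, -3, 0, 3, 6], [0, 1, 0, 11, -1], [-9, -6, -9, 1, -3]]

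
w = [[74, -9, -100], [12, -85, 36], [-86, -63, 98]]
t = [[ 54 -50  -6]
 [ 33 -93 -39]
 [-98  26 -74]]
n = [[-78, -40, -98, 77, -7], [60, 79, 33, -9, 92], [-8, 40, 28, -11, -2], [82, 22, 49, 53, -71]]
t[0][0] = 54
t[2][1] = 26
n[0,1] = -40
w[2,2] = 98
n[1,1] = 79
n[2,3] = -11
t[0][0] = 54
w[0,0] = 74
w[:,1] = [-9, -85, -63]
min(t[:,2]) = -74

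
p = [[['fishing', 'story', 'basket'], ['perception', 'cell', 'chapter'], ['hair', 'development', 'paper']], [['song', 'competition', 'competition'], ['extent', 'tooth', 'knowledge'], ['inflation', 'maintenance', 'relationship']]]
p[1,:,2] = ['competition', 'knowledge', 'relationship']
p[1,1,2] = 'knowledge'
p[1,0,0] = 'song'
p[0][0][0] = 'fishing'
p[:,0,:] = [['fishing', 'story', 'basket'], ['song', 'competition', 'competition']]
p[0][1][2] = 'chapter'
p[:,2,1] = ['development', 'maintenance']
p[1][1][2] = 'knowledge'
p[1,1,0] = 'extent'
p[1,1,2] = 'knowledge'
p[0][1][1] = 'cell'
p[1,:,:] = [['song', 'competition', 'competition'], ['extent', 'tooth', 'knowledge'], ['inflation', 'maintenance', 'relationship']]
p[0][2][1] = 'development'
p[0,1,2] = 'chapter'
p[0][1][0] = 'perception'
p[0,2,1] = 'development'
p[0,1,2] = 'chapter'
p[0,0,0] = 'fishing'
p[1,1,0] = 'extent'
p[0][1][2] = 'chapter'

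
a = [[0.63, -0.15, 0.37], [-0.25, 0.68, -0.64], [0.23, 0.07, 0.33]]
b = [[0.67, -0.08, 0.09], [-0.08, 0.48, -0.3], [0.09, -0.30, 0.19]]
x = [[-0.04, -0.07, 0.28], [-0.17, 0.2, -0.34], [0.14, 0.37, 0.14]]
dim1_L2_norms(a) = [0.75, 0.97, 0.41]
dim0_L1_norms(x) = [0.35, 0.64, 0.76]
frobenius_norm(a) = 1.29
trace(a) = 1.64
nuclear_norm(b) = 1.34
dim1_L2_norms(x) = [0.29, 0.43, 0.42]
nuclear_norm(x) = 1.06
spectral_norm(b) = 0.79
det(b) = 0.00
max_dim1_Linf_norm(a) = 0.68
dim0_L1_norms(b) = [0.84, 0.86, 0.58]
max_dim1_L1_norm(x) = 0.71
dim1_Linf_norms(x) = [0.28, 0.34, 0.37]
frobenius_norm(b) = 0.96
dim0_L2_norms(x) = [0.22, 0.43, 0.46]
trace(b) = 1.34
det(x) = -0.03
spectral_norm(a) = 1.17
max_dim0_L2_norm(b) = 0.68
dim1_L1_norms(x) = [0.39, 0.71, 0.65]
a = x + b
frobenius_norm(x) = 0.67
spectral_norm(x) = 0.50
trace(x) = 0.30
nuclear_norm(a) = 1.87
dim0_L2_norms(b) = [0.68, 0.57, 0.37]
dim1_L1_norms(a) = [1.15, 1.57, 0.63]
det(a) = 0.11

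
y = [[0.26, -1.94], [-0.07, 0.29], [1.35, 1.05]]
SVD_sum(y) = [[-0.47, -1.74],[0.07, 0.25],[0.36, 1.32]] + [[0.73, -0.20], [-0.14, 0.04], [0.99, -0.27]]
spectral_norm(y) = 2.28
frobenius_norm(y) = 2.62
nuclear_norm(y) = 3.56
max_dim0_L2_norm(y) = 2.22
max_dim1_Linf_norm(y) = 1.94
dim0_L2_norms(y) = [1.38, 2.22]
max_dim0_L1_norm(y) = 3.28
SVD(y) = [[0.79, 0.59], [-0.11, -0.11], [-0.6, 0.80]] @ diag([2.2785884468096933, 1.2857817427796172]) @ [[-0.26, -0.97],[0.97, -0.26]]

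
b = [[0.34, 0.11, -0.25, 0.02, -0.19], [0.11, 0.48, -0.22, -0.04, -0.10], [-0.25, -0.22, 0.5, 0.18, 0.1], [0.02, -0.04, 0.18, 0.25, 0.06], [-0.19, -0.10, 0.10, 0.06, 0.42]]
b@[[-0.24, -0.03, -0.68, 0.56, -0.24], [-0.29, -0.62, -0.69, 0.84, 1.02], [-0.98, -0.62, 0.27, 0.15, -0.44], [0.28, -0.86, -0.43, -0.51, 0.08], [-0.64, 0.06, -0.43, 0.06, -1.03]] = [[0.26, 0.05, -0.30, 0.22, 0.34],[0.1, -0.14, -0.41, 0.45, 0.66],[-0.38, -0.31, 0.34, -0.34, -0.47],[-0.14, -0.3, -0.07, -0.12, -0.17],[-0.28, -0.02, 0.02, -0.18, -0.53]]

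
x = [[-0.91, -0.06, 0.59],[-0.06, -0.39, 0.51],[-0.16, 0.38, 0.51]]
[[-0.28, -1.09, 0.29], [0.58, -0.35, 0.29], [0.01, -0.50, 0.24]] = x@[[0.83, 0.77, 0.02], [-0.63, -0.09, -0.06], [0.75, -0.67, 0.52]]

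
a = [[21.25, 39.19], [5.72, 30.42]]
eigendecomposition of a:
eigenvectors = [[-0.96, -0.89], [0.27, -0.46]]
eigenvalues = [10.18, 41.49]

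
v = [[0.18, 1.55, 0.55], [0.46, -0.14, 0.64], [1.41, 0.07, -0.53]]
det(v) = 1.91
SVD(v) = [[0.97, -0.23, 0.09], [0.13, 0.14, -0.98], [0.21, 0.96, 0.17]] @ diag([1.6678077633429298, 1.517177809679382, 0.7541145525379583]) @ [[0.32, 0.90, 0.3],[0.91, -0.20, -0.36],[-0.26, 0.39, -0.88]]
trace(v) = -0.49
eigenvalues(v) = [(1.47+0j), (-0.98+0.58j), (-0.98-0.58j)]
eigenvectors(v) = [[0.73+0.00j, (-0.24+0.35j), (-0.24-0.35j)], [0.42+0.00j, -0.23-0.35j, (-0.23+0.35j)], [0.53+0.00j, 0.80+0.00j, 0.80-0.00j]]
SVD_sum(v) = [[0.51, 1.45, 0.49], [0.07, 0.19, 0.06], [0.11, 0.32, 0.11]] + [[-0.32, 0.07, 0.12],[0.2, -0.04, -0.08],[1.33, -0.30, -0.52]] + [[-0.02, 0.03, -0.06], [0.19, -0.29, 0.65], [-0.03, 0.05, -0.11]]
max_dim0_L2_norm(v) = 1.56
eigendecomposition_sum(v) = [[0.74+0.00j, (0.73-0j), (0.44-0j)], [0.42+0.00j, 0.42-0.00j, 0.25-0.00j], [(0.53+0j), (0.53-0j), (0.32-0j)]] + [[-0.28+0.09j,  0.41+0.14j,  0.06-0.23j], [0.02-0.29j,  (-0.28+0.33j),  0.20+0.14j], [(0.44+0.33j),  -0.23-0.79j,  -0.42+0.16j]] + [[(-0.28-0.09j), 0.41-0.14j, 0.06+0.23j], [(0.02+0.29j), -0.28-0.33j, (0.2-0.14j)], [(0.44-0.33j), (-0.23+0.79j), (-0.42-0.16j)]]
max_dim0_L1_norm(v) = 2.05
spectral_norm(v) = 1.67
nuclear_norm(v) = 3.94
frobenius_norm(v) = 2.38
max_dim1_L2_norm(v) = 1.65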